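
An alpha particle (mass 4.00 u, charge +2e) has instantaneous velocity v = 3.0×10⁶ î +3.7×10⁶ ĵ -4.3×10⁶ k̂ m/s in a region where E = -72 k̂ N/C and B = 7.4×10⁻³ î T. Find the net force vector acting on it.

F ≈ (0, -1.02×10⁻¹⁴, -8.80×10⁻¹⁵) N

v×B = (0, -3.18×10⁴, -2.74×10⁴) N/C.
E + v×B = (0, -3.18×10⁴, -2.75×10⁴) N/C.
F = q(E + v×B) = (3.204×10⁻¹⁹ C)·(0, -3.18×10⁴, -2.75×10⁴) = (0, -1.02×10⁻¹⁴, -8.80×10⁻¹⁵) N.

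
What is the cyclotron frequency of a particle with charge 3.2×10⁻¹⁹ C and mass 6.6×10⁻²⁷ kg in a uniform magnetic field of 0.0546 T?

f = |q|B/(2πm).
f = (3.2×10⁻¹⁹)(0.0546)/(2π·6.6×10⁻²⁷) ≈ 4.21×10⁵ Hz.

f ≈ 4.21×10⁵ Hz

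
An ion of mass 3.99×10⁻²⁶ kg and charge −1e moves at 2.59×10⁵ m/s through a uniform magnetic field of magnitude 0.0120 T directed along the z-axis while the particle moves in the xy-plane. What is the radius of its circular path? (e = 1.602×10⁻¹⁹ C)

The magnetic force provides the centripetal force: |q|vB = mv²/r.
r = mv/(|q|B) = (3.99×10⁻²⁶)(2.59×10⁵)/((1.602×10⁻¹⁹)(0.0120)) ≈ 5.38 m.

r ≈ 5.38 m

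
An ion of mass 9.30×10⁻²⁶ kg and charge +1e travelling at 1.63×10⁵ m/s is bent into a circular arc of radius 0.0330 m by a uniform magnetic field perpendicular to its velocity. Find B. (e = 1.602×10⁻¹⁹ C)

From |q|vB = mv²/r, B = mv/(|q|r).
B = (9.30×10⁻²⁶)(1.63×10⁵)/((1.602×10⁻¹⁹)(0.0330)) ≈ 2.87 T.

B ≈ 2.87 T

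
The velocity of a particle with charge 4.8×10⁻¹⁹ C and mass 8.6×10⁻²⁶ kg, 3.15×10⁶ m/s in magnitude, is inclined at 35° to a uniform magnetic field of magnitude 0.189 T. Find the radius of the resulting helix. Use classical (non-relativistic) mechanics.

r ≈ 1.71 m

v⊥ = v sinθ = 3.15×10⁶·sin35° ≈ 1.807×10⁶ m/s.
r = m v⊥/(|q|B) = (8.6×10⁻²⁶)(1.807×10⁶)/((4.8×10⁻¹⁹)(0.189)) ≈ 1.71 m.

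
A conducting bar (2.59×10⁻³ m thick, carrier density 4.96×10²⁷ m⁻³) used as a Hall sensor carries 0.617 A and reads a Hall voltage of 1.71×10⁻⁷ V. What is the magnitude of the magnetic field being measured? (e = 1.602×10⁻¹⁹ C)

B ≈ 0.570 T

From V_H = IB/(n e t), B = V_H n e t / I.
B = (1.71×10⁻⁷)(4.96×10²⁷)(1.602×10⁻¹⁹)(2.59×10⁻³)/0.617 ≈ 0.570 T.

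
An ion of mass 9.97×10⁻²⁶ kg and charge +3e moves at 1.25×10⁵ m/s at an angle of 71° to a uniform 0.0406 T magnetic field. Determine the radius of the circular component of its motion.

v⊥ = v sinθ = 1.25×10⁵·sin71° ≈ 1.182×10⁵ m/s.
r = m v⊥/(|q|B) = (9.97×10⁻²⁶)(1.182×10⁵)/((4.806×10⁻¹⁹)(0.0406)) ≈ 0.604 m.

r ≈ 0.604 m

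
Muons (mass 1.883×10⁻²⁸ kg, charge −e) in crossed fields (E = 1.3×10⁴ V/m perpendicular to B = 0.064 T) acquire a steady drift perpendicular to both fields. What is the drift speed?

The steady drift has the magnetic force balancing the electric force, so v_d = E/B.
v_d = 1.3×10⁴/0.064 = 2.0×10⁵ m/s.

v_d ≈ 2.0×10⁵ m/s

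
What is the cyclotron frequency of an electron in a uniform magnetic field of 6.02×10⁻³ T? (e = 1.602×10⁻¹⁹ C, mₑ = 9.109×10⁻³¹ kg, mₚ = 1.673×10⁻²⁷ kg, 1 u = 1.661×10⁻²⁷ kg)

f = |q|B/(2πm).
f = (1.602×10⁻¹⁹)(6.02×10⁻³)/(2π·9.109×10⁻³¹) ≈ 1.69×10⁸ Hz.

f ≈ 1.69×10⁸ Hz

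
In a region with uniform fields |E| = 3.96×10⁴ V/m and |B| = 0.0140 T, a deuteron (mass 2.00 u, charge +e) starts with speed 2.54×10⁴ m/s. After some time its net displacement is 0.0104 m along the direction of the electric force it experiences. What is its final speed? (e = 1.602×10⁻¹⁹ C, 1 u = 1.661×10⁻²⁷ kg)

B does no work; ΔKE = |q|E d.
½mv_f² = ½mv₀² + |q|Ed = ½(3.322×10⁻²⁷)(2.54×10⁴)² + (1.602×10⁻¹⁹)(3.96×10⁴)(0.0104) ≈ 1.072×10⁻¹⁸ J + 6.598×10⁻¹⁷ J ≈ 6.705×10⁻¹⁷ J.
v_f = √(2·6.705×10⁻¹⁷/3.322×10⁻²⁷) ≈ 2.01×10⁵ m/s.

v_f ≈ 2.01×10⁵ m/s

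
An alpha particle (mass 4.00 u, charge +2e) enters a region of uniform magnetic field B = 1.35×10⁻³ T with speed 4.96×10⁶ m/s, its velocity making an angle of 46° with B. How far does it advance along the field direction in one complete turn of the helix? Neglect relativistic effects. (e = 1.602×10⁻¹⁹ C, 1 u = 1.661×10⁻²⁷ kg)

p ≈ 333 m

v∥ = v cosθ = 4.96×10⁶·cos46° ≈ 3.446×10⁶ m/s.
T = 2πm/(|q|B) = 2π(6.644×10⁻²⁷)/((3.204×10⁻¹⁹)(1.35×10⁻³)) ≈ 9.651×10⁻⁵ s.
pitch = v∥ T = (3.446×10⁶)(9.651×10⁻⁵) ≈ 333 m.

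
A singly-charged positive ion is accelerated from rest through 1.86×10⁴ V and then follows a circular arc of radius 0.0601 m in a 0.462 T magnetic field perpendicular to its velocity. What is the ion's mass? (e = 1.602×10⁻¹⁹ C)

m ≈ 3.32×10⁻²⁷ kg

Combine |q|V = ½mv² and r = mv/(|q|B): eliminate v to get m = qB²r²/(2V).
m = (1.602×10⁻¹⁹)(0.462)²(0.0601)²/(2·1.86×10⁴) ≈ 3.32×10⁻²⁷ kg.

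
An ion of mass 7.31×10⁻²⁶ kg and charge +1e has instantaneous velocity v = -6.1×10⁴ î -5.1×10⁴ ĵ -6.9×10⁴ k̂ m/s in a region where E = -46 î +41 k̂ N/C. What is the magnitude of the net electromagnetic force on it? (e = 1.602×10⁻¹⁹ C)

Only an electric field acts, so F = qE = (1.602×10⁻¹⁹ C)·(-46.0, 0, 41.0) = (-7.37×10⁻¹⁸, 0, 6.57×10⁻¹⁸) N.
|F| = 9.87×10⁻¹⁸ N.

|F| ≈ 9.87×10⁻¹⁸ N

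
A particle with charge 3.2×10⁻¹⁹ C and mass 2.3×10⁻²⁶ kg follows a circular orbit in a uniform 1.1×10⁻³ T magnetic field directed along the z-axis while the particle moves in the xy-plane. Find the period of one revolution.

The cyclotron period depends only on m, q, B: T = 2πm/(|q|B).
T = 2π(2.3×10⁻²⁶)/((3.2×10⁻¹⁹)(1.1×10⁻³)) ≈ 4.1×10⁻⁴ s.

T ≈ 4.1×10⁻⁴ s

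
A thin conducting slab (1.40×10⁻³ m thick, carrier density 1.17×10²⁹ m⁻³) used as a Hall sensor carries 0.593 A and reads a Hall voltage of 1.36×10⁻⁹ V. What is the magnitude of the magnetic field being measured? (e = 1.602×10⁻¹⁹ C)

B ≈ 0.0602 T

From V_H = IB/(n e t), B = V_H n e t / I.
B = (1.36×10⁻⁹)(1.17×10²⁹)(1.602×10⁻¹⁹)(1.40×10⁻³)/0.593 ≈ 0.0602 T.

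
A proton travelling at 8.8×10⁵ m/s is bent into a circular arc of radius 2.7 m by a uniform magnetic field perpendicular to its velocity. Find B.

B ≈ 3.4×10⁻³ T

From |q|vB = mv²/r, B = mv/(|q|r).
B = (1.673×10⁻²⁷)(8.8×10⁵)/((1.602×10⁻¹⁹)(2.7)) ≈ 3.4×10⁻³ T.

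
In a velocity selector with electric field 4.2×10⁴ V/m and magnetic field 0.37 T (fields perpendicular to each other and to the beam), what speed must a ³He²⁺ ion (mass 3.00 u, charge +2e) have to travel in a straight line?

For undeflected motion the electric and magnetic forces balance: qE = qvB.
v = E/B = 4.2×10⁴/0.37 = 1.1×10⁵ m/s.

v = 1.1×10⁵ m/s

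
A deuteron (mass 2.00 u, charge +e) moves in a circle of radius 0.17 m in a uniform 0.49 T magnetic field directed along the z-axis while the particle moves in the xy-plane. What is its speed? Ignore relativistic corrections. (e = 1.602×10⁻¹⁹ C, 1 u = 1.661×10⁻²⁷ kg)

From |q|vB = mv²/r, v = |q|Br/m.
v = (1.602×10⁻¹⁹)(0.49)(0.17)/3.322×10⁻²⁷ ≈ 4.0×10⁶ m/s.

v ≈ 4.0×10⁶ m/s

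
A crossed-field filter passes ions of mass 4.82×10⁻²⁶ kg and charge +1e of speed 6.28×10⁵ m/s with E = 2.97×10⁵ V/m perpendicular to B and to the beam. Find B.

Balance of forces in the selector: qE = qvB ⇒ B = E/v.
B = 2.97×10⁵/6.28×10⁵ = 0.473 T.

B = 0.473 T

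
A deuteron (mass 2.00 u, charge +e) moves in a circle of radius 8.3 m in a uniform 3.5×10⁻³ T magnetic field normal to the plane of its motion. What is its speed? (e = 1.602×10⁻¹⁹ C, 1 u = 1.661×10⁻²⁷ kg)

From |q|vB = mv²/r, v = |q|Br/m.
v = (1.602×10⁻¹⁹)(3.5×10⁻³)(8.3)/3.322×10⁻²⁷ ≈ 1.4×10⁶ m/s.

v ≈ 1.4×10⁶ m/s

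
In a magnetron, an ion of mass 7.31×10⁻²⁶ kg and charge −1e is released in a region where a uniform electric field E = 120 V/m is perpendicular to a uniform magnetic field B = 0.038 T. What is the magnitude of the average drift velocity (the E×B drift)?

v_d ≈ 3200 m/s

The steady drift has the magnetic force balancing the electric force, so v_d = E/B.
v_d = 120/0.038 = 3200 m/s.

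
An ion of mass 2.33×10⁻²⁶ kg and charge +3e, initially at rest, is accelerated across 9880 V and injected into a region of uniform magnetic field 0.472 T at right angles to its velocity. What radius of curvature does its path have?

Acceleration: |q|V = ½mv² ⇒ v = √(2|q|V/m) = √(2·4.806×10⁻¹⁹·9880/2.33×10⁻²⁶) ≈ 6.384×10⁵ m/s.
In the field: r = mv/(|q|B) = (2.33×10⁻²⁶)(6.384×10⁵)/((4.806×10⁻¹⁹)(0.472)) ≈ 0.0656 m.

r ≈ 0.0656 m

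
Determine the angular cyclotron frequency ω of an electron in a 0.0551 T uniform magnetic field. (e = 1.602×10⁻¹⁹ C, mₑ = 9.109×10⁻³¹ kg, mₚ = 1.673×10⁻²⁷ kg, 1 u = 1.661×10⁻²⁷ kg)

ω = |q|B/m.
ω = (1.602×10⁻¹⁹)(0.0551)/9.109×10⁻³¹ ≈ 9.69×10⁹ rad/s.

ω ≈ 9.69×10⁹ rad/s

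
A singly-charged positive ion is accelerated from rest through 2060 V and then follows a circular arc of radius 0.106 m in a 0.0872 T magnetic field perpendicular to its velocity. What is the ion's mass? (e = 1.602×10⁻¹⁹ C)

Combine |q|V = ½mv² and r = mv/(|q|B): eliminate v to get m = qB²r²/(2V).
m = (1.602×10⁻¹⁹)(0.0872)²(0.106)²/(2·2060) ≈ 3.32×10⁻²⁷ kg.

m ≈ 3.32×10⁻²⁷ kg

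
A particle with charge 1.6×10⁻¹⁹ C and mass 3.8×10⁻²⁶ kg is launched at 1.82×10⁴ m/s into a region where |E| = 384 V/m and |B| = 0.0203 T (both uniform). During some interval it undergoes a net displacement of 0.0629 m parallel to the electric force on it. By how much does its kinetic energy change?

ΔKE ≈ 3.86×10⁻¹⁸ J

The magnetic force is always ⟂ v and does no work; only the electric force changes KE.
ΔKE = F_E · d = |q|E d = (1.6×10⁻¹⁹)(384)(0.0629) ≈ 3.86×10⁻¹⁸ J.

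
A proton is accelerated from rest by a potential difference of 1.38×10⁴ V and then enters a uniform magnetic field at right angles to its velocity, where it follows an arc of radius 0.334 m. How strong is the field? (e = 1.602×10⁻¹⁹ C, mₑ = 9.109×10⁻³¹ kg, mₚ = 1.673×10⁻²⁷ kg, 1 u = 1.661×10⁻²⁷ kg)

v = √(2|q|V/m) = √(2·1.602×10⁻¹⁹·1.38×10⁴/1.673×10⁻²⁷) ≈ 1.626×10⁶ m/s.
B = mv/(|q|r) = (1.673×10⁻²⁷)(1.626×10⁶)/((1.602×10⁻¹⁹)(0.334)) ≈ 0.0508 T.

B ≈ 0.0508 T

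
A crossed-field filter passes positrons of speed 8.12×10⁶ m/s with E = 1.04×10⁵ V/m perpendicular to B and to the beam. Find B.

Balance of forces in the selector: qE = qvB ⇒ B = E/v.
B = 1.04×10⁵/8.12×10⁶ = 0.0128 T.

B = 0.0128 T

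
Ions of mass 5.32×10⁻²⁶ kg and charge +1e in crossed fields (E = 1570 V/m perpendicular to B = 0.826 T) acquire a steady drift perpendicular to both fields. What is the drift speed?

v_d ≈ 1900 m/s

The steady drift has the magnetic force balancing the electric force, so v_d = E/B.
v_d = 1570/0.826 = 1900 m/s.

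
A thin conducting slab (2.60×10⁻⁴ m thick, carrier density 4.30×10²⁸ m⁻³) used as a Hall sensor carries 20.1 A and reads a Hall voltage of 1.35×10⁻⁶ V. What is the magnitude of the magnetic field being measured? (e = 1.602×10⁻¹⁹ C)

From V_H = IB/(n e t), B = V_H n e t / I.
B = (1.35×10⁻⁶)(4.30×10²⁸)(1.602×10⁻¹⁹)(2.60×10⁻⁴)/20.1 ≈ 0.120 T.

B ≈ 0.120 T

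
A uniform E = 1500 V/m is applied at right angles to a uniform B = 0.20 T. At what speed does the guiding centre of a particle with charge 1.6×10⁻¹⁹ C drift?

In crossed fields the guiding centre drifts at v_d = |E×B|/B² = E/B, independent of charge and mass.
v_d = 1500/0.20 = 7500 m/s.

v_d ≈ 7500 m/s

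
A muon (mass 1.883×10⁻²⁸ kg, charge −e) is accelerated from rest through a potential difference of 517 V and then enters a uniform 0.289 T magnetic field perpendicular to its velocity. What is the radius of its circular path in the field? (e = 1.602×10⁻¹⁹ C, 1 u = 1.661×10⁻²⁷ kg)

Acceleration: |q|V = ½mv² ⇒ v = √(2|q|V/m) = √(2·1.602×10⁻¹⁹·517/1.883×10⁻²⁸) ≈ 9.379×10⁵ m/s.
In the field: r = mv/(|q|B) = (1.883×10⁻²⁸)(9.379×10⁵)/((1.602×10⁻¹⁹)(0.289)) ≈ 3.81×10⁻³ m.

r ≈ 3.81×10⁻³ m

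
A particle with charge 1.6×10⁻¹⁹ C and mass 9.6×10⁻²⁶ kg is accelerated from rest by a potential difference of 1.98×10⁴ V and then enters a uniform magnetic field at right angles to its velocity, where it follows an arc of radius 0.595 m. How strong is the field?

B ≈ 0.259 T

v = √(2|q|V/m) = √(2·1.6×10⁻¹⁹·1.98×10⁴/9.6×10⁻²⁶) ≈ 2.569×10⁵ m/s.
B = mv/(|q|r) = (9.6×10⁻²⁶)(2.569×10⁵)/((1.6×10⁻¹⁹)(0.595)) ≈ 0.259 T.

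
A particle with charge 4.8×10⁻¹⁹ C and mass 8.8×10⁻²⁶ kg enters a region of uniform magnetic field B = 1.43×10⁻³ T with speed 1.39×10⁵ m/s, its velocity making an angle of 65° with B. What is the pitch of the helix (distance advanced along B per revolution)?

p ≈ 47.3 m

v∥ = v cosθ = 1.39×10⁵·cos65° ≈ 5.874×10⁴ m/s.
T = 2πm/(|q|B) = 2π(8.8×10⁻²⁶)/((4.8×10⁻¹⁹)(1.43×10⁻³)) ≈ 8.055×10⁻⁴ s.
pitch = v∥ T = (5.874×10⁴)(8.055×10⁻⁴) ≈ 47.3 m.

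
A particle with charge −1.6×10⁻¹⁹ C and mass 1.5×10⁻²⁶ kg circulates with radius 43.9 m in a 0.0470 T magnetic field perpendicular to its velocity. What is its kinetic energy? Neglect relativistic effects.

KE ≈ 2.27×10⁷ eV

v = |q|Br/m, then KE = ½mv² = (qBr)²/(2m).
v = (1.6×10⁻¹⁹)(0.0470)(43.9)/1.5×10⁻²⁶ ≈ 2.201×10⁷ m/s.
KE = ½(1.5×10⁻²⁶)(2.201×10⁷)² ≈ 3.63×10⁻¹² J = 2.27×10⁷ eV.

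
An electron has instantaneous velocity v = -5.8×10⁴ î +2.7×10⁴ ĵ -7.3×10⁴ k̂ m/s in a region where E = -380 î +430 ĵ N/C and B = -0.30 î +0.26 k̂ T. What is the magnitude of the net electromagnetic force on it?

|F| ≈ 6.22×10⁻¹⁵ N

v×B = (7020, 3.70×10⁴, 8100) N/C.
E + v×B = (6640, 3.74×10⁴, 8100) N/C.
F = q(E + v×B) = (−1.602×10⁻¹⁹ C)·(6640, 3.74×10⁴, 8100) = (-1.06×10⁻¹⁵, -5.99×10⁻¹⁵, -1.30×10⁻¹⁵) N.
|F| = 6.22×10⁻¹⁵ N.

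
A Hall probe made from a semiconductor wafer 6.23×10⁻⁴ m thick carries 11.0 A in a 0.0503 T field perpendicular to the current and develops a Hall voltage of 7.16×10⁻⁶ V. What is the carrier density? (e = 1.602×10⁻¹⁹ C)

n ≈ 7.74×10²⁶ m⁻³

From V_H = IB/(n e t), n = IB/(V_H e t).
n = (11.0)(0.0503)/((7.16×10⁻⁶)(1.602×10⁻¹⁹)(6.23×10⁻⁴)) ≈ 7.74×10²⁶ m⁻³.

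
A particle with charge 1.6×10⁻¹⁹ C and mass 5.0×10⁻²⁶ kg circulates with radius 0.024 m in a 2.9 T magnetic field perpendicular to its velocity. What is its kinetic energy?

v = |q|Br/m, then KE = ½mv² = (qBr)²/(2m).
v = (1.6×10⁻¹⁹)(2.9)(0.024)/5.0×10⁻²⁶ ≈ 2.227×10⁵ m/s.
KE = ½(5.0×10⁻²⁶)(2.227×10⁵)² ≈ 1.2×10⁻¹⁵ J.

KE ≈ 1.2×10⁻¹⁵ J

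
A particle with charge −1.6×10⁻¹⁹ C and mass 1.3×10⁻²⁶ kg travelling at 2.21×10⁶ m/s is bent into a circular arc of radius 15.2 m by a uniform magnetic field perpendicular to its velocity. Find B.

B ≈ 0.0118 T

From |q|vB = mv²/r, B = mv/(|q|r).
B = (1.3×10⁻²⁶)(2.21×10⁶)/((1.6×10⁻¹⁹)(15.2)) ≈ 0.0118 T.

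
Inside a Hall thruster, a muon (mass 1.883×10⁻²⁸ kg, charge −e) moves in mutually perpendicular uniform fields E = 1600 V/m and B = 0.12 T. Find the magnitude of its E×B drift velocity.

v_d ≈ 1.3×10⁴ m/s

The steady drift has the magnetic force balancing the electric force, so v_d = E/B.
v_d = 1600/0.12 = 1.3×10⁴ m/s.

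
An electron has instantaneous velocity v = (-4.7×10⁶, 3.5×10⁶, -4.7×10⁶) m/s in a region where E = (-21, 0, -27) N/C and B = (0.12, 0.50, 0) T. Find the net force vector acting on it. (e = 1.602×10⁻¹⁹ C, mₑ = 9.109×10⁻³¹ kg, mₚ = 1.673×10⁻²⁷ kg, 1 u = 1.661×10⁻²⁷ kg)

v×B = (2.35×10⁶, -5.64×10⁵, -2.77×10⁶) N/C.
E + v×B = (2.35×10⁶, -5.64×10⁵, -2.77×10⁶) N/C.
F = q(E + v×B) = (−1.602×10⁻¹⁹ C)·(2.35×10⁶, -5.64×10⁵, -2.77×10⁶) = (-3.76×10⁻¹³, 9.04×10⁻¹⁴, 4.44×10⁻¹³) N.

F ≈ (-3.76×10⁻¹³, 9.04×10⁻¹⁴, 4.44×10⁻¹³) N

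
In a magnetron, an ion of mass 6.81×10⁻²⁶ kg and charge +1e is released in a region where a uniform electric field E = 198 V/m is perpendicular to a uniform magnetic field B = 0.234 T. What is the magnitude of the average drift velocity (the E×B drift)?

The steady drift has the magnetic force balancing the electric force, so v_d = E/B.
v_d = 198/0.234 = 846 m/s.

v_d ≈ 846 m/s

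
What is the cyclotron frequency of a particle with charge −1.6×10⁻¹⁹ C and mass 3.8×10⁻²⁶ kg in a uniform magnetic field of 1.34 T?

f ≈ 8.98×10⁵ Hz

f = |q|B/(2πm).
f = (1.6×10⁻¹⁹)(1.34)/(2π·3.8×10⁻²⁶) ≈ 8.98×10⁵ Hz.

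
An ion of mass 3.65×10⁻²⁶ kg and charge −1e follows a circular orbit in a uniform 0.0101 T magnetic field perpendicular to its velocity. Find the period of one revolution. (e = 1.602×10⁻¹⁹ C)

The cyclotron period depends only on m, q, B: T = 2πm/(|q|B).
T = 2π(3.65×10⁻²⁶)/((1.602×10⁻¹⁹)(0.0101)) ≈ 1.42×10⁻⁴ s.

T ≈ 1.42×10⁻⁴ s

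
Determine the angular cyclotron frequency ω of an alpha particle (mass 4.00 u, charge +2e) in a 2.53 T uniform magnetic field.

ω ≈ 1.22×10⁸ rad/s

ω = |q|B/m.
ω = (3.204×10⁻¹⁹)(2.53)/6.644×10⁻²⁷ ≈ 1.22×10⁸ rad/s.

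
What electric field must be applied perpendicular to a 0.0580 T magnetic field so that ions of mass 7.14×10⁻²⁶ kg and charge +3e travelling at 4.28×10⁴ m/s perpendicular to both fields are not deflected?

E = 2480 V/m

For straight-line motion qE = qvB, so E = vB.
E = 4.28×10⁴ × 0.0580 = 2480 V/m.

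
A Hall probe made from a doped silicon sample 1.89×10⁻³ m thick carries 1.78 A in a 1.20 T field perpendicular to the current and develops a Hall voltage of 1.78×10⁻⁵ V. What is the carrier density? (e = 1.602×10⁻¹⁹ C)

From V_H = IB/(n e t), n = IB/(V_H e t).
n = (1.78)(1.20)/((1.78×10⁻⁵)(1.602×10⁻¹⁹)(1.89×10⁻³)) ≈ 3.96×10²⁶ m⁻³.

n ≈ 3.96×10²⁶ m⁻³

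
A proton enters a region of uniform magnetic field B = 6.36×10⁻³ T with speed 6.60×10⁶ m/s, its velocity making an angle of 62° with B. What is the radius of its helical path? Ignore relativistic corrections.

v⊥ = v sinθ = 6.60×10⁶·sin62° ≈ 5.827×10⁶ m/s.
r = m v⊥/(|q|B) = (1.673×10⁻²⁷)(5.827×10⁶)/((1.602×10⁻¹⁹)(6.36×10⁻³)) ≈ 9.57 m.

r ≈ 9.57 m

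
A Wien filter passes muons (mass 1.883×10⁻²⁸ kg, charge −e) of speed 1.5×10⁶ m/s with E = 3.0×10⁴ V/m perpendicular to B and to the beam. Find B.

B = 0.020 T

Balance of forces in the selector: qE = qvB ⇒ B = E/v.
B = 3.0×10⁴/1.5×10⁶ = 0.020 T.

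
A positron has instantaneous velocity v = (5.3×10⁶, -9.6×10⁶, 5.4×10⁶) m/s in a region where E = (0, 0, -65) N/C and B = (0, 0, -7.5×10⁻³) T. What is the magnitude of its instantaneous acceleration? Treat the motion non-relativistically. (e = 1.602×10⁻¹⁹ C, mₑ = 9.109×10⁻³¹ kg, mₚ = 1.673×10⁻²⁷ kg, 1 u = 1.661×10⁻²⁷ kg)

|a| ≈ 1.45×10¹⁶ m/s²

v×B = (7.20×10⁴, 3.98×10⁴, 0) N/C.
E + v×B = (7.20×10⁴, 3.98×10⁴, -65.0) N/C.
F = q(E + v×B) = (1.602×10⁻¹⁹ C)·(7.20×10⁴, 3.98×10⁴, -65.0) = (1.15×10⁻¹⁴, 6.37×10⁻¹⁵, -1.04×10⁻¹⁷) N.
|a| = |F|/m = 1.318×10⁻¹⁴/9.109×10⁻³¹ ≈ 1.45×10¹⁶ m/s².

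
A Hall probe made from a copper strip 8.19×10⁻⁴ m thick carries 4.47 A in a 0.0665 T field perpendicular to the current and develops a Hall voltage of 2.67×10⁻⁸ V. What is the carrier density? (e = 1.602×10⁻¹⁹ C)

From V_H = IB/(n e t), n = IB/(V_H e t).
n = (4.47)(0.0665)/((2.67×10⁻⁸)(1.602×10⁻¹⁹)(8.19×10⁻⁴)) ≈ 8.49×10²⁸ m⁻³.

n ≈ 8.49×10²⁸ m⁻³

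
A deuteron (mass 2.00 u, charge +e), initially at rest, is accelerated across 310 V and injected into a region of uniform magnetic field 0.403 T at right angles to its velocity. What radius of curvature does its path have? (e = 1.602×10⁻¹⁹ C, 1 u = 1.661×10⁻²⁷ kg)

Acceleration: |q|V = ½mv² ⇒ v = √(2|q|V/m) = √(2·1.602×10⁻¹⁹·310/3.322×10⁻²⁷) ≈ 1.729×10⁵ m/s.
In the field: r = mv/(|q|B) = (3.322×10⁻²⁷)(1.729×10⁵)/((1.602×10⁻¹⁹)(0.403)) ≈ 8.90×10⁻³ m.

r ≈ 8.90×10⁻³ m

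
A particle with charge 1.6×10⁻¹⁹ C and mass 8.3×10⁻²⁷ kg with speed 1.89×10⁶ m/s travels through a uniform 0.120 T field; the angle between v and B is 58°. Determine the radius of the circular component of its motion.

v⊥ = v sinθ = 1.89×10⁶·sin58° ≈ 1.603×10⁶ m/s.
r = m v⊥/(|q|B) = (8.3×10⁻²⁷)(1.603×10⁶)/((1.6×10⁻¹⁹)(0.120)) ≈ 0.693 m.

r ≈ 0.693 m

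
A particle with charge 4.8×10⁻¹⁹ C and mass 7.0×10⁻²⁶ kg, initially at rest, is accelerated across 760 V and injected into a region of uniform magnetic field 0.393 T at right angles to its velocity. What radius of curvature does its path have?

r ≈ 0.0379 m

Acceleration: |q|V = ½mv² ⇒ v = √(2|q|V/m) = √(2·4.8×10⁻¹⁹·760/7.0×10⁻²⁶) ≈ 1.021×10⁵ m/s.
In the field: r = mv/(|q|B) = (7.0×10⁻²⁶)(1.021×10⁵)/((4.8×10⁻¹⁹)(0.393)) ≈ 0.0379 m.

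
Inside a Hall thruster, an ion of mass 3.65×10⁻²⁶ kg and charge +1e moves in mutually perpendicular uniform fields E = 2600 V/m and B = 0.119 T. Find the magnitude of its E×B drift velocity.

In crossed fields the guiding centre drifts at v_d = |E×B|/B² = E/B, independent of charge and mass.
v_d = 2600/0.119 = 2.18×10⁴ m/s.

v_d ≈ 2.18×10⁴ m/s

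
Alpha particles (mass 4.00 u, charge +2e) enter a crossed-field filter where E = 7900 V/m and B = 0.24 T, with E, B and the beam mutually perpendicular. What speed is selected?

v = 3.3×10⁴ m/s

Straight-line motion ⇒ electric and magnetic forces cancel, so E = vB.
v = E/B = 7900/0.24 = 3.3×10⁴ m/s.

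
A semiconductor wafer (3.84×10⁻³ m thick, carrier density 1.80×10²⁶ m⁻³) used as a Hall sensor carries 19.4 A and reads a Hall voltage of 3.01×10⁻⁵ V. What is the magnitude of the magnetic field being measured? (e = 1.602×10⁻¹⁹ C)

B ≈ 0.172 T

From V_H = IB/(n e t), B = V_H n e t / I.
B = (3.01×10⁻⁵)(1.80×10²⁶)(1.602×10⁻¹⁹)(3.84×10⁻³)/19.4 ≈ 0.172 T.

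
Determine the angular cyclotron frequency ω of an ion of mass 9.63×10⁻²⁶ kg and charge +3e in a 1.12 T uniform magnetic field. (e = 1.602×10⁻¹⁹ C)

ω = |q|B/m.
ω = (4.806×10⁻¹⁹)(1.12)/9.63×10⁻²⁶ ≈ 5.59×10⁶ rad/s.

ω ≈ 5.59×10⁶ rad/s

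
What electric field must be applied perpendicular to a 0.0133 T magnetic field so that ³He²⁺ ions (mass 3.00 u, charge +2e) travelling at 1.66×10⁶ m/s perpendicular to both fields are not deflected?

E = 2.21×10⁴ V/m

For straight-line motion qE = qvB, so E = vB.
E = 1.66×10⁶ × 0.0133 = 2.21×10⁴ V/m.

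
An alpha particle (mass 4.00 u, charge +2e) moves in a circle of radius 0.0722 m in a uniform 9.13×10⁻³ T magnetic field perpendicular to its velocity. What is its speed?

v ≈ 3.18×10⁴ m/s

From |q|vB = mv²/r, v = |q|Br/m.
v = (3.204×10⁻¹⁹)(9.13×10⁻³)(0.0722)/6.644×10⁻²⁷ ≈ 3.18×10⁴ m/s.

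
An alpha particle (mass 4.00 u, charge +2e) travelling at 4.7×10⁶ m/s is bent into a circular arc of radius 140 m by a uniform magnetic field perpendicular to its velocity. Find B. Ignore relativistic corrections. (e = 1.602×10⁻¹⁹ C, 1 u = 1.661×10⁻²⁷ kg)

B ≈ 7.0×10⁻⁴ T

From |q|vB = mv²/r, B = mv/(|q|r).
B = (6.644×10⁻²⁷)(4.7×10⁶)/((3.204×10⁻¹⁹)(140)) ≈ 7.0×10⁻⁴ T.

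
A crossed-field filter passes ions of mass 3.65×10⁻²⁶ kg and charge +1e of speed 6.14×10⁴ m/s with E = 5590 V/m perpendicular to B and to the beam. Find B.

B = 0.0910 T

Balance of forces in the selector: qE = qvB ⇒ B = E/v.
B = 5590/6.14×10⁴ = 0.0910 T.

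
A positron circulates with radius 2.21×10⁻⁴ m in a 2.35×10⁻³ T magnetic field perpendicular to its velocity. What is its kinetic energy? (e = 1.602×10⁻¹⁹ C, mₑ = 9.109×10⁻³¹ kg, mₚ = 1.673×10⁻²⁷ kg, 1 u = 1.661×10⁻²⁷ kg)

KE ≈ 3.80×10⁻²¹ J

v = |q|Br/m, then KE = ½mv² = (qBr)²/(2m).
v = (1.602×10⁻¹⁹)(2.35×10⁻³)(2.21×10⁻⁴)/9.109×10⁻³¹ ≈ 9.134×10⁴ m/s.
KE = ½(9.109×10⁻³¹)(9.134×10⁴)² ≈ 3.80×10⁻²¹ J.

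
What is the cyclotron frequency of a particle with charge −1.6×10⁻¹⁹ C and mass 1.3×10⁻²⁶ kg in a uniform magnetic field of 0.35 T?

f = |q|B/(2πm).
f = (1.6×10⁻¹⁹)(0.35)/(2π·1.3×10⁻²⁶) ≈ 6.9×10⁵ Hz.

f ≈ 6.9×10⁵ Hz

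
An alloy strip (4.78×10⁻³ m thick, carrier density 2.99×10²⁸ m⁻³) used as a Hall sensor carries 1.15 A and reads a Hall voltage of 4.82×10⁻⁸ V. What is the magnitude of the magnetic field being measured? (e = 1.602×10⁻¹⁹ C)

From V_H = IB/(n e t), B = V_H n e t / I.
B = (4.82×10⁻⁸)(2.99×10²⁸)(1.602×10⁻¹⁹)(4.78×10⁻³)/1.15 ≈ 0.960 T.

B ≈ 0.960 T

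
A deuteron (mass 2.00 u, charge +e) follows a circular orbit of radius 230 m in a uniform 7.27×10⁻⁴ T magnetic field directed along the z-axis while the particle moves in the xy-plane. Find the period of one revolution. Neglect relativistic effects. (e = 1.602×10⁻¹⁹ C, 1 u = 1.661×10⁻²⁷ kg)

T ≈ 1.79×10⁻⁴ s

The cyclotron period depends only on m, q, B: T = 2πm/(|q|B).
T = 2π(3.322×10⁻²⁷)/((1.602×10⁻¹⁹)(7.27×10⁻⁴)) ≈ 1.79×10⁻⁴ s.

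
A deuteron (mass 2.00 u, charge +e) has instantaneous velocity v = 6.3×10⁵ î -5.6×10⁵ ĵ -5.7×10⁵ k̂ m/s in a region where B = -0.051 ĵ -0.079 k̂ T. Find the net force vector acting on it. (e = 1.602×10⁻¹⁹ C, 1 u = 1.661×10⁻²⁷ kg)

F ≈ (2.43×10⁻¹⁵, 7.97×10⁻¹⁵, -5.15×10⁻¹⁵) N

v×B = (1.52×10⁴, 4.98×10⁴, -3.21×10⁴) N/C.
F = q v×B = (1.602×10⁻¹⁹ C)·(1.52×10⁴, 4.98×10⁴, -3.21×10⁴) = (2.43×10⁻¹⁵, 7.97×10⁻¹⁵, -5.15×10⁻¹⁵) N.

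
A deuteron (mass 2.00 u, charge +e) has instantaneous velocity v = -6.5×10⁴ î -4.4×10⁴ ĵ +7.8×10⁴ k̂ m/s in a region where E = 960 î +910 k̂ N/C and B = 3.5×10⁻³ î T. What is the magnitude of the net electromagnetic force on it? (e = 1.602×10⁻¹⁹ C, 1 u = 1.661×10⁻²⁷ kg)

v×B = (0, 273, 154) N/C.
E + v×B = (960, 273, 1060) N/C.
F = q(E + v×B) = (1.602×10⁻¹⁹ C)·(960, 273, 1060) = (1.54×10⁻¹⁶, 4.37×10⁻¹⁷, 1.70×10⁻¹⁶) N.
|F| = 2.34×10⁻¹⁶ N.

|F| ≈ 2.34×10⁻¹⁶ N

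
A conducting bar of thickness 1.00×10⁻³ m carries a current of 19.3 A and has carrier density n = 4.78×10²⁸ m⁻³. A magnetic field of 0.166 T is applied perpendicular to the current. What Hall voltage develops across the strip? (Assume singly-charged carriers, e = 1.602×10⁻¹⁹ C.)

V_H = IB/(n e t).
V_H = (19.3)(0.166)/((4.78×10²⁸)(1.602×10⁻¹⁹)(1.00×10⁻³)) ≈ 4.18×10⁻⁷ V.

V_H ≈ 4.18×10⁻⁷ V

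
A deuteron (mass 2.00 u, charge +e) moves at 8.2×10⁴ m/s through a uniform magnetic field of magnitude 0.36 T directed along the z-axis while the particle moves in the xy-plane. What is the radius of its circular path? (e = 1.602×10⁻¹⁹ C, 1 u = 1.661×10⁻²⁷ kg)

The magnetic force provides the centripetal force: |q|vB = mv²/r.
r = mv/(|q|B) = (3.322×10⁻²⁷)(8.2×10⁴)/((1.602×10⁻¹⁹)(0.36)) ≈ 4.7×10⁻³ m.

r ≈ 4.7×10⁻³ m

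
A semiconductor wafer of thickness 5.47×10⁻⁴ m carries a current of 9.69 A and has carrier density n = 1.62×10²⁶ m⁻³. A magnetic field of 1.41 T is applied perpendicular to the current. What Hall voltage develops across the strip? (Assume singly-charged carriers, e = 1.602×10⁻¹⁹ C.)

V_H = IB/(n e t).
V_H = (9.69)(1.41)/((1.62×10²⁶)(1.602×10⁻¹⁹)(5.47×10⁻⁴)) ≈ 9.62×10⁻⁴ V.

V_H ≈ 9.62×10⁻⁴ V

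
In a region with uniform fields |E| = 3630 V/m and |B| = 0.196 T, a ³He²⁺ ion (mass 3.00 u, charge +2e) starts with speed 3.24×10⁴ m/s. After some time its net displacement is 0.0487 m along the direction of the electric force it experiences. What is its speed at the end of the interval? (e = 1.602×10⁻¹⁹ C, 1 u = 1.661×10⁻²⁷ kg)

v_f ≈ 1.54×10⁵ m/s

B does no work; ΔKE = |q|E d.
½mv_f² = ½mv₀² + |q|Ed = ½(4.983×10⁻²⁷)(3.24×10⁴)² + (3.204×10⁻¹⁹)(3630)(0.0487) ≈ 2.615×10⁻¹⁸ J + 5.664×10⁻¹⁷ J ≈ 5.926×10⁻¹⁷ J.
v_f = √(2·5.926×10⁻¹⁷/4.983×10⁻²⁷) ≈ 1.54×10⁵ m/s.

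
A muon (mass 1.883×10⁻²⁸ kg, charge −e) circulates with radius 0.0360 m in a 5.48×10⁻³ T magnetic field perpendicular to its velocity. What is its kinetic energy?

KE ≈ 16.6 eV

v = |q|Br/m, then KE = ½mv² = (qBr)²/(2m).
v = (1.602×10⁻¹⁹)(5.48×10⁻³)(0.0360)/1.883×10⁻²⁸ ≈ 1.678×10⁵ m/s.
KE = ½(1.883×10⁻²⁸)(1.678×10⁵)² ≈ 2.65×10⁻¹⁸ J = 16.6 eV.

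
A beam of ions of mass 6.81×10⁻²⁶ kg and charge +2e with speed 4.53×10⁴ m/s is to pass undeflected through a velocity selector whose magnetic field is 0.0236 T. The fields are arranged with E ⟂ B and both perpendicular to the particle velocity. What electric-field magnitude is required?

For straight-line motion qE = qvB, so E = vB.
E = 4.53×10⁴ × 0.0236 = 1070 V/m.

E = 1070 V/m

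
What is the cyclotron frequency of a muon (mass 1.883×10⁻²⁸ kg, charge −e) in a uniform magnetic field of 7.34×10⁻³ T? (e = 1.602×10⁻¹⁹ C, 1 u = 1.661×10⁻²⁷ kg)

f ≈ 9.94×10⁵ Hz

f = |q|B/(2πm).
f = (1.602×10⁻¹⁹)(7.34×10⁻³)/(2π·1.883×10⁻²⁸) ≈ 9.94×10⁵ Hz.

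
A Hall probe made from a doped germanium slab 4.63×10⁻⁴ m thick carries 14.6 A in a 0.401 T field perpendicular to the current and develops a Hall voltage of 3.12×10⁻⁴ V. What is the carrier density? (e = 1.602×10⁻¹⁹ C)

From V_H = IB/(n e t), n = IB/(V_H e t).
n = (14.6)(0.401)/((3.12×10⁻⁴)(1.602×10⁻¹⁹)(4.63×10⁻⁴)) ≈ 2.53×10²⁶ m⁻³.

n ≈ 2.53×10²⁶ m⁻³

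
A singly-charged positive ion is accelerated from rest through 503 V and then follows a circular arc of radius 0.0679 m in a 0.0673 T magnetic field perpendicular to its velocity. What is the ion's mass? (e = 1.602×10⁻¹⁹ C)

Combine |q|V = ½mv² and r = mv/(|q|B): eliminate v to get m = qB²r²/(2V).
m = (1.602×10⁻¹⁹)(0.0673)²(0.0679)²/(2·503) ≈ 3.33×10⁻²⁷ kg.

m ≈ 3.33×10⁻²⁷ kg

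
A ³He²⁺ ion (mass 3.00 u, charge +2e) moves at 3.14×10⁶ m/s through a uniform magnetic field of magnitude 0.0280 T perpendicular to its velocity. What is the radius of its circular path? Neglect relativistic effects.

The magnetic force provides the centripetal force: |q|vB = mv²/r.
r = mv/(|q|B) = (4.983×10⁻²⁷)(3.14×10⁶)/((3.204×10⁻¹⁹)(0.0280)) ≈ 1.74 m.

r ≈ 1.74 m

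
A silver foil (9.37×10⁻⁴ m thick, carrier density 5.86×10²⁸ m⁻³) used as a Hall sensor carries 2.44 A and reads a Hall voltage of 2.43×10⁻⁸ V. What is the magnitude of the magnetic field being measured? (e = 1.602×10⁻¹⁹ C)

B ≈ 0.0876 T

From V_H = IB/(n e t), B = V_H n e t / I.
B = (2.43×10⁻⁸)(5.86×10²⁸)(1.602×10⁻¹⁹)(9.37×10⁻⁴)/2.44 ≈ 0.0876 T.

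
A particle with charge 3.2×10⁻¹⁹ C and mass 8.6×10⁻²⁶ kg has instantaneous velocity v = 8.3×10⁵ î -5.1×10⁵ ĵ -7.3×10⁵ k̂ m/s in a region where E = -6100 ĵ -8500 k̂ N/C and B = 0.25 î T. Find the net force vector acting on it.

v×B = (0, -1.82×10⁵, 1.28×10⁵) N/C.
E + v×B = (0, -1.89×10⁵, 1.19×10⁵) N/C.
F = q(E + v×B) = (3.2×10⁻¹⁹ C)·(0, -1.89×10⁵, 1.19×10⁵) = (0, -6.04×10⁻¹⁴, 3.81×10⁻¹⁴) N.

F ≈ (0, -6.04×10⁻¹⁴, 3.81×10⁻¹⁴) N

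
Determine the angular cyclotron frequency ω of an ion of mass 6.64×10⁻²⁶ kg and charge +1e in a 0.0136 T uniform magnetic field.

ω ≈ 3.28×10⁴ rad/s

ω = |q|B/m.
ω = (1.602×10⁻¹⁹)(0.0136)/6.64×10⁻²⁶ ≈ 3.28×10⁴ rad/s.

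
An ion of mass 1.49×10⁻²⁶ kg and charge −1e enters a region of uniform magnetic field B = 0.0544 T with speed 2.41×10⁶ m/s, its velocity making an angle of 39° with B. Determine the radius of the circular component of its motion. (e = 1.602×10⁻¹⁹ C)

v⊥ = v sinθ = 2.41×10⁶·sin39° ≈ 1.517×10⁶ m/s.
r = m v⊥/(|q|B) = (1.49×10⁻²⁶)(1.517×10⁶)/((1.602×10⁻¹⁹)(0.0544)) ≈ 2.59 m.

r ≈ 2.59 m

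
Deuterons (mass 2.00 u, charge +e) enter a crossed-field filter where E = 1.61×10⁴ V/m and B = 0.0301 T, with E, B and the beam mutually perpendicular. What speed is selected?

v = 5.35×10⁵ m/s

For undeflected motion the electric and magnetic forces balance: qE = qvB.
v = E/B = 1.61×10⁴/0.0301 = 5.35×10⁵ m/s.
The result is independent of the particle's charge and mass.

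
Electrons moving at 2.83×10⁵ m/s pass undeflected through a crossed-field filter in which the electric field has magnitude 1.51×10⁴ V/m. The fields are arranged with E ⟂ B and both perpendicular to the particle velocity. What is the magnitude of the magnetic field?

Balance of forces in the selector: qE = qvB ⇒ B = E/v.
B = 1.51×10⁴/2.83×10⁵ = 0.0534 T.

B = 0.0534 T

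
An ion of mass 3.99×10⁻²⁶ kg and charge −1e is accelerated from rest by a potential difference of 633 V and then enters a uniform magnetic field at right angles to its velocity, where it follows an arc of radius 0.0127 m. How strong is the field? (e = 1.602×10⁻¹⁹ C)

v = √(2|q|V/m) = √(2·1.602×10⁻¹⁹·633/3.99×10⁻²⁶) ≈ 7.130×10⁴ m/s.
B = mv/(|q|r) = (3.99×10⁻²⁶)(7.130×10⁴)/((1.602×10⁻¹⁹)(0.0127)) ≈ 1.40 T.

B ≈ 1.40 T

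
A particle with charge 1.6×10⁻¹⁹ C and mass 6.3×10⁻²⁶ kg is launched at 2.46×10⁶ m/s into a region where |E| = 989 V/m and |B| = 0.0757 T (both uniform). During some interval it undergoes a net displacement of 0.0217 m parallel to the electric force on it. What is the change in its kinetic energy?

The magnetic force is always ⟂ v and does no work; only the electric force changes KE.
ΔKE = F_E · d = |q|E d = (1.6×10⁻¹⁹)(989)(0.0217) ≈ 3.43×10⁻¹⁸ J.

ΔKE ≈ 3.43×10⁻¹⁸ J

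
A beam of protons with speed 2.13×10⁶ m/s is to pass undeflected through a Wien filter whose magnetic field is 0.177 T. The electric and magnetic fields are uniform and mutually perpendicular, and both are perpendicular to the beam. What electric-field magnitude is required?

E = 3.77×10⁵ V/m

For straight-line motion qE = qvB, so E = vB.
E = 2.13×10⁶ × 0.177 = 3.77×10⁵ V/m.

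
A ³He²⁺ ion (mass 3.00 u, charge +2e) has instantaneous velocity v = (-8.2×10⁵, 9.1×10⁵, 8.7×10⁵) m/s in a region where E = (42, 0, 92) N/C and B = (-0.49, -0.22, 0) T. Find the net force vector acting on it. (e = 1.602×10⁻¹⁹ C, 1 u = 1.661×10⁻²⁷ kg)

v×B = (1.91×10⁵, -4.26×10⁵, 6.26×10⁵) N/C.
E + v×B = (1.91×10⁵, -4.26×10⁵, 6.26×10⁵) N/C.
F = q(E + v×B) = (3.204×10⁻¹⁹ C)·(1.91×10⁵, -4.26×10⁵, 6.26×10⁵) = (6.13×10⁻¹⁴, -1.37×10⁻¹³, 2.01×10⁻¹³) N.

F ≈ (6.13×10⁻¹⁴, -1.37×10⁻¹³, 2.01×10⁻¹³) N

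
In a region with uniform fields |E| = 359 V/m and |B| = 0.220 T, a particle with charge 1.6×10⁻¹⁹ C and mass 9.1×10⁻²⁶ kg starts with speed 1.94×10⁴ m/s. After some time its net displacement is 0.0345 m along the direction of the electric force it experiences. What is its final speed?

v_f ≈ 2.05×10⁴ m/s

B does no work; ΔKE = |q|E d.
½mv_f² = ½mv₀² + |q|Ed = ½(9.1×10⁻²⁶)(1.94×10⁴)² + (1.6×10⁻¹⁹)(359)(0.0345) ≈ 1.712×10⁻¹⁷ J + 1.982×10⁻¹⁸ J ≈ 1.911×10⁻¹⁷ J.
v_f = √(2·1.911×10⁻¹⁷/9.1×10⁻²⁶) ≈ 2.05×10⁴ m/s.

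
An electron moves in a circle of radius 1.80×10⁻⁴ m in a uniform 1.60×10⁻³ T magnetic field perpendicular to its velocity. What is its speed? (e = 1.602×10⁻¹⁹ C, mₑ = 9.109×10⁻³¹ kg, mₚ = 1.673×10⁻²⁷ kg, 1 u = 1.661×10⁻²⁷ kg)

v ≈ 5.07×10⁴ m/s

From |q|vB = mv²/r, v = |q|Br/m.
v = (1.602×10⁻¹⁹)(1.60×10⁻³)(1.80×10⁻⁴)/9.109×10⁻³¹ ≈ 5.07×10⁴ m/s.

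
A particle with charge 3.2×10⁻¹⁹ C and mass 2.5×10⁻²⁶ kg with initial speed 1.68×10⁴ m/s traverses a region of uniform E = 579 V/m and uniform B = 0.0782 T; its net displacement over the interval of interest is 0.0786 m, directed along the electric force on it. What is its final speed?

B does no work; ΔKE = |q|E d.
½mv_f² = ½mv₀² + |q|Ed = ½(2.5×10⁻²⁶)(1.68×10⁴)² + (3.2×10⁻¹⁹)(579)(0.0786) ≈ 3.528×10⁻¹⁸ J + 1.456×10⁻¹⁷ J ≈ 1.809×10⁻¹⁷ J.
v_f = √(2·1.809×10⁻¹⁷/2.5×10⁻²⁶) ≈ 3.80×10⁴ m/s.

v_f ≈ 3.80×10⁴ m/s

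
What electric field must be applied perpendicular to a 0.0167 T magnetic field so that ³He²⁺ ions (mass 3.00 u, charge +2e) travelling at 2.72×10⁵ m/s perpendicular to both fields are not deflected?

E = 4540 V/m

For straight-line motion qE = qvB, so E = vB.
E = 2.72×10⁵ × 0.0167 = 4540 V/m.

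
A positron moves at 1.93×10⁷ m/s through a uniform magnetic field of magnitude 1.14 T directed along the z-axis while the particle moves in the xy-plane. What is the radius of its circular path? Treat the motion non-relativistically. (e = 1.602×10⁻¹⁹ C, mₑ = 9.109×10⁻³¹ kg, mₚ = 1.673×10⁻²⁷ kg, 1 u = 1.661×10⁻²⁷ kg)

The magnetic force provides the centripetal force: |q|vB = mv²/r.
r = mv/(|q|B) = (9.109×10⁻³¹)(1.93×10⁷)/((1.602×10⁻¹⁹)(1.14)) ≈ 9.63×10⁻⁵ m.

r ≈ 9.63×10⁻⁵ m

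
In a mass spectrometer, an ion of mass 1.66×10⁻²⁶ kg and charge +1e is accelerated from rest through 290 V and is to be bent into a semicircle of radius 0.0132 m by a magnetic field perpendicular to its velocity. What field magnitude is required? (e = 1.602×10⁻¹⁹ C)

v = √(2|q|V/m) = √(2·1.602×10⁻¹⁹·290/1.66×10⁻²⁶) ≈ 7.482×10⁴ m/s.
B = mv/(|q|r) = (1.66×10⁻²⁶)(7.482×10⁴)/((1.602×10⁻¹⁹)(0.0132)) ≈ 0.587 T.

B ≈ 0.587 T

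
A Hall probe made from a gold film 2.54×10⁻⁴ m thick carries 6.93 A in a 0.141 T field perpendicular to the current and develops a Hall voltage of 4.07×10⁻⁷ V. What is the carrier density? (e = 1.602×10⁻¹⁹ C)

n ≈ 5.90×10²⁸ m⁻³

From V_H = IB/(n e t), n = IB/(V_H e t).
n = (6.93)(0.141)/((4.07×10⁻⁷)(1.602×10⁻¹⁹)(2.54×10⁻⁴)) ≈ 5.90×10²⁸ m⁻³.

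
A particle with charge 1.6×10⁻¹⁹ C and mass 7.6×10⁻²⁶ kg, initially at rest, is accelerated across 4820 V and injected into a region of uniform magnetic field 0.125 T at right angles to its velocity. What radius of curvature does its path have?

r ≈ 0.541 m

Acceleration: |q|V = ½mv² ⇒ v = √(2|q|V/m) = √(2·1.6×10⁻¹⁹·4820/7.6×10⁻²⁶) ≈ 1.425×10⁵ m/s.
In the field: r = mv/(|q|B) = (7.6×10⁻²⁶)(1.425×10⁵)/((1.6×10⁻¹⁹)(0.125)) ≈ 0.541 m.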